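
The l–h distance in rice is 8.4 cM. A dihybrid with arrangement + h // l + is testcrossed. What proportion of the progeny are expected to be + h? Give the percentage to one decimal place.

A map distance of 8.4 cM corresponds to a recombination frequency of 0.084.
The F1 is + h / l +, so + h is a parental gamete class with expected frequency (1 − r)/2 = 0.916/2 = 0.4580.
That is 0.4580 = 45.8% of the progeny.

45.8%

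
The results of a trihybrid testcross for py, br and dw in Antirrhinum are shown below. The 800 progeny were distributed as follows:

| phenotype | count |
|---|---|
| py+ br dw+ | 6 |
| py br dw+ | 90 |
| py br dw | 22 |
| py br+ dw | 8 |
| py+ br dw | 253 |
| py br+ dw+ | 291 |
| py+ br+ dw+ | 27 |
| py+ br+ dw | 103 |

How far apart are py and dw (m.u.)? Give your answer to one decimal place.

7.9 m.u.

The two most frequent reciprocal classes, py+ br dw and py br+ dw+, are the parental types, so the F1 was py+ br dw / py br+ dw+.
The two rarest classes, py+ br dw+ and py br+ dw, are the double crossovers. Comparing them with the parentals, only the dw allele has switched, so dw is the middle locus and the order is br – dw – py.
Crossovers in the dw–py interval produce the single-crossover classes py br dw and py+ br+ dw+ (22 + 27 = 49) plus the double crossovers (14).
RF(dw–py) = (49 + 14) / 800 = 63/800 = 0.0788 → 7.9 m.u.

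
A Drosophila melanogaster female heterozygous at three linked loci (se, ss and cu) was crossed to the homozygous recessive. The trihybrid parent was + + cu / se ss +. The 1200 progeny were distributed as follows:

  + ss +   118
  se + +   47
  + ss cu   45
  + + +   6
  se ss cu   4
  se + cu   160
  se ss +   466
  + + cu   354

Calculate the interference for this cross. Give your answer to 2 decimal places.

0.59

The two rarest classes, + + + and se ss cu, are the double crossovers. Comparing them with the parentals, only the cu allele has switched, so cu is the middle locus and the order is ss – cu – se.
ss–cu: (92 + 10)/1200 = 0.0850; cu–se: (278 + 10)/1200 = 0.2400.
Expected DCO frequency = 0.0850 × 0.2400 ≈ 0.02040; observed = 10/1200 ≈ 0.00833.
Coefficient of coincidence = 0.00833/0.02040 ≈ 0.41; interference = 1 − 0.41 = 0.59.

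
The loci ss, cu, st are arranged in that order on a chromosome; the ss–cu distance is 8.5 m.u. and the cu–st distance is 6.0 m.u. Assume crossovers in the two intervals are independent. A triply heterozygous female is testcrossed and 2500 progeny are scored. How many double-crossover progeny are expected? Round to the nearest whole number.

Map distances give recombination frequencies of 0.085 and 0.060 for the two intervals.
With no interference, expected double-crossover frequency = 0.085 × 0.060 = 0.00510.
Expected number = 0.00510 × 2500 = 12.75 ≈ 13.

13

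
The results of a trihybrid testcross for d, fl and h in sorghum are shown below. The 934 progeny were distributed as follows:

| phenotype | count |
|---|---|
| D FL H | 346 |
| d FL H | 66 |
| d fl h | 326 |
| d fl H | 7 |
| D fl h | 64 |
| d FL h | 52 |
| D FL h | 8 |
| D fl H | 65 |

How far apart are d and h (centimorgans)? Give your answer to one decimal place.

The two most frequent reciprocal classes, D FL H and d fl h, are the parental types, so the F1 was D FL H / d fl h.
The two rarest classes, D FL h and d fl H, are the double crossovers. Comparing them with the parentals, only the h allele has switched, so h is the middle locus and the order is fl – h – d.
Crossovers in the h–d interval produce the single-crossover classes d FL H and D fl h (66 + 64 = 130) plus the double crossovers (15).
RF(h–d) = (130 + 15) / 934 = 145/934 = 0.1552 → 15.5 centimorgans.

15.5 centimorgans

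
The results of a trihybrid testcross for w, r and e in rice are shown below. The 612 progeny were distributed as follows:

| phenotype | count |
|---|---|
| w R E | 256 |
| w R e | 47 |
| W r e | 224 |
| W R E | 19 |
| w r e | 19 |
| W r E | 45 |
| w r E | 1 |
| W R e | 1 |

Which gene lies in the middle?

The two most frequent reciprocal classes, w R E and W r e, are the parental types, so the F1 was w R E / W r e.
The two rarest classes, w r E and W R e, are the double crossovers. Comparing them with the parentals, only the r allele has switched, so r is the middle locus and the order is w – r – e.

r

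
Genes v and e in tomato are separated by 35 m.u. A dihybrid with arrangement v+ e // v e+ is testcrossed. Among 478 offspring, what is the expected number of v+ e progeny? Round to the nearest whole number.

155

A map distance of 35 m.u. corresponds to a recombination frequency of 0.350.
The F1 is v+ e / v e+, so v+ e is a parental gamete class with expected frequency (1 − r)/2 = 0.650/2 = 0.3250.
Expected number = 0.3250 × 478 = 155.35 ≈ 155.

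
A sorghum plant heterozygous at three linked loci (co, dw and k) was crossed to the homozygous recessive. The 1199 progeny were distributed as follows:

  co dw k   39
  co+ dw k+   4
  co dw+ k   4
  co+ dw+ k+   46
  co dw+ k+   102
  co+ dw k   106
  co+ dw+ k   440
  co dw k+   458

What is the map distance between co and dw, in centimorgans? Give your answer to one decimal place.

18.0 centimorgans

The two most frequent reciprocal classes, co dw k+ and co+ dw+ k, are the parental types, so the F1 was co dw k+ / co+ dw+ k.
The two rarest classes, co+ dw k+ and co dw+ k, are the double crossovers. Comparing them with the parentals, only the co allele has switched, so co is the middle locus and the order is dw – co – k.
Crossovers in the dw–co interval produce the single-crossover classes co dw+ k+ and co+ dw k (102 + 106 = 208) plus the double crossovers (8).
RF(dw–co) = (208 + 8) / 1199 = 216/1199 = 0.1802 → 18.0 centimorgans.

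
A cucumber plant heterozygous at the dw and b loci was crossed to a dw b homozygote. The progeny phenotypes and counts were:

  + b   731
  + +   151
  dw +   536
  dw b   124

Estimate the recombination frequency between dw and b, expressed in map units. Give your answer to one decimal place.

The two most frequent classes, + b (731) and dw + (536), are the parental types, so the F1 was + b / dw +.
The recombinant classes are + + and dw b: 151 + 124 = 275.
Recombination frequency = 275/1542 = 0.1783 ≈ 17.8%, i.e. 17.8 map units.

17.8 map units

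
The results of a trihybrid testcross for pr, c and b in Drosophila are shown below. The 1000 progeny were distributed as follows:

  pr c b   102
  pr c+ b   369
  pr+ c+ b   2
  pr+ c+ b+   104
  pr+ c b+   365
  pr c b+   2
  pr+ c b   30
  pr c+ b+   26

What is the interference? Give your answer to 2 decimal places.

0.68

The two most frequent reciprocal classes, pr c+ b and pr+ c b+, are the parental types, so the F1 was pr c+ b / pr+ c b+.
The two rarest classes, pr+ c+ b and pr c b+, are the double crossovers. Comparing them with the parentals, only the pr allele has switched, so pr is the middle locus and the order is b – pr – c.
b–pr: (56 + 4)/1000 = 0.0600; pr–c: (206 + 4)/1000 = 0.2100.
Expected DCO frequency = 0.0600 × 0.2100 ≈ 0.01260; observed = 4/1000 ≈ 0.00400.
Coefficient of coincidence = 0.00400/0.01260 ≈ 0.32; interference = 1 − 0.32 = 0.68.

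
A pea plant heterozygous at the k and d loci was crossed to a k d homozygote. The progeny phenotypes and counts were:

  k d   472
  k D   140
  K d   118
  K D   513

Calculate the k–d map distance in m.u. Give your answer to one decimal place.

20.8 m.u.

The two most frequent classes, K D (513) and k d (472), are the parental types, so the F1 was K D / k d.
The recombinant classes are K d and k D: 118 + 140 = 258.
Recombination frequency = 258/1243 = 0.2076 ≈ 20.8%, i.e. 20.8 m.u.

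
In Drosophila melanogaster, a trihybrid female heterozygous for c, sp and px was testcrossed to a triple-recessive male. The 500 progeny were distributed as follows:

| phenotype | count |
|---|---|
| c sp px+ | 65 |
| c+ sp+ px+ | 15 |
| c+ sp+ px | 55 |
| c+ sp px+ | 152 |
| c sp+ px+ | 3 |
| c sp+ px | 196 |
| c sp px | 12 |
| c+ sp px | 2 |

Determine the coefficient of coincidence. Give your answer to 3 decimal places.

0.625

The two most frequent reciprocal classes, c sp+ px and c+ sp px+, are the parental types, so the F1 was c sp+ px / c+ sp px+.
The two rarest classes, c sp+ px+ and c+ sp px, are the double crossovers. Comparing them with the parentals, only the px allele has switched, so px is the middle locus and the order is c – px – sp.
c–px: (120 + 5)/500 = 0.2500; px–sp: (27 + 5)/500 = 0.0640.
Expected DCO frequency = 0.2500 × 0.0640 ≈ 0.01600; observed = 5/500 ≈ 0.01000.
Coefficient of coincidence = 0.01000/0.01600 ≈ 0.625.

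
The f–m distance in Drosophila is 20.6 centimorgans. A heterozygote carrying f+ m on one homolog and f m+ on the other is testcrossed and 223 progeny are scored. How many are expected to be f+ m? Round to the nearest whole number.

89

A map distance of 20.6 centimorgans corresponds to a recombination frequency of 0.206.
The F1 is f+ m / f m+, so f+ m is a parental gamete class with expected frequency (1 − r)/2 = 0.794/2 = 0.3970.
Expected number = 0.3970 × 223 = 88.53 ≈ 89.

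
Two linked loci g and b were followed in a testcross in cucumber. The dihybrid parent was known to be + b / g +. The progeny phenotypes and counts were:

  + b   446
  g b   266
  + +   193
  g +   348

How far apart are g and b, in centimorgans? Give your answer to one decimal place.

The recombinant classes are + + and g b: 193 + 266 = 459.
Recombination frequency = 459/1253 = 0.3663 ≈ 36.6%, i.e. 36.6 centimorgans.

36.6 centimorgans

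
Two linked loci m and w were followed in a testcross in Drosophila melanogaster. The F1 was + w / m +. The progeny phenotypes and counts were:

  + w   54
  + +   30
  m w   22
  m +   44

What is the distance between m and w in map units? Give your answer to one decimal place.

34.7 map units

The recombinant classes are + + and m w: 30 + 22 = 52.
Recombination frequency = 52/150 = 0.3467 ≈ 34.7%, i.e. 34.7 map units.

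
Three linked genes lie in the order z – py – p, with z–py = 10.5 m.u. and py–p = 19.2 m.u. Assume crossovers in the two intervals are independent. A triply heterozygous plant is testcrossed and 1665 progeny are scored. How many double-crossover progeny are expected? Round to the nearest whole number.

34

Map distances give recombination frequencies of 0.105 and 0.192 for the two intervals.
With no interference, expected double-crossover frequency = 0.105 × 0.192 = 0.02016.
Expected number = 0.02016 × 1665 = 33.57 ≈ 34.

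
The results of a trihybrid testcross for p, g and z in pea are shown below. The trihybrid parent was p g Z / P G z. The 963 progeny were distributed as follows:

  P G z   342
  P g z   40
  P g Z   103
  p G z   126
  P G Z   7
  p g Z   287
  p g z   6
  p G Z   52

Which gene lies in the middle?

z

The two rarest classes, p g z and P G Z, are the double crossovers. Comparing them with the parentals, only the z allele has switched, so z is the middle locus and the order is g – z – p.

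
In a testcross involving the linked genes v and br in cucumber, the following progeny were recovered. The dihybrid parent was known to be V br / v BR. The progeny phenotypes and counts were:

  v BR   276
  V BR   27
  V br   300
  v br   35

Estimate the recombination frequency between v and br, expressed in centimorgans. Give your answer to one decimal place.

The recombinant classes are V BR and v br: 27 + 35 = 62.
Recombination frequency = 62/638 = 0.0972 ≈ 9.7%, i.e. 9.7 centimorgans.

9.7 centimorgans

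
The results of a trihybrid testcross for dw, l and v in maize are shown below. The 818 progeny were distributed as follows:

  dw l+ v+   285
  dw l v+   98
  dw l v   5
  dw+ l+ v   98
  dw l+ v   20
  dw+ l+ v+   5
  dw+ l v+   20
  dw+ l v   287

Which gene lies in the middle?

dw

The two most frequent reciprocal classes, dw+ l v and dw l+ v+, are the parental types, so the F1 was dw+ l v / dw l+ v+.
The two rarest classes, dw l v and dw+ l+ v+, are the double crossovers. Comparing them with the parentals, only the dw allele has switched, so dw is the middle locus and the order is v – dw – l.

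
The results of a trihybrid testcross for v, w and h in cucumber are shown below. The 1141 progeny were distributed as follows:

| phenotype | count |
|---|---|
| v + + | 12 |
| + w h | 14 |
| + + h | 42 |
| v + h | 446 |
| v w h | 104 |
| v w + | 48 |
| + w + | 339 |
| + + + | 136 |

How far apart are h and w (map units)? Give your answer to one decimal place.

The two most frequent reciprocal classes, v + h and + w +, are the parental types, so the F1 was v + h / + w +.
The two rarest classes, v + + and + w h, are the double crossovers. Comparing them with the parentals, only the h allele has switched, so h is the middle locus and the order is w – h – v.
Crossovers in the w–h interval produce the single-crossover classes v w h and + + + (104 + 136 = 240) plus the double crossovers (26).
RF(w–h) = (240 + 26) / 1141 = 266/1141 = 0.2331 → 23.3 map units.

23.3 map units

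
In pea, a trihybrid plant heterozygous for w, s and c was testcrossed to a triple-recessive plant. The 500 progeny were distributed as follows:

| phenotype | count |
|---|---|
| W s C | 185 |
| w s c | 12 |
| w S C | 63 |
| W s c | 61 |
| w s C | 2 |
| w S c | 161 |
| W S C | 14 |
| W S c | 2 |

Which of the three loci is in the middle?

w

The two most frequent reciprocal classes, w S c and W s C, are the parental types, so the F1 was w S c / W s C.
The two rarest classes, W S c and w s C, are the double crossovers. Comparing them with the parentals, only the w allele has switched, so w is the middle locus and the order is c – w – s.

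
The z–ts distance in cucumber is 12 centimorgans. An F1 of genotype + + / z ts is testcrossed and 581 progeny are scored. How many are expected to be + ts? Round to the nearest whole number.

35

A map distance of 12 centimorgans corresponds to a recombination frequency of 0.120.
The F1 is + + / z ts, so + ts is a recombinant gamete class with expected frequency r/2 = 0.120/2 = 0.0600.
Expected number = 0.0600 × 581 = 34.86 ≈ 35.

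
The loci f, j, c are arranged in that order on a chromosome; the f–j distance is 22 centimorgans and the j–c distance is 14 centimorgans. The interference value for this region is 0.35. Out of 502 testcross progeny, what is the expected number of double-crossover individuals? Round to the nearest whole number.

10

Map distances give recombination frequencies of 0.220 and 0.140 for the two intervals.
With interference 0.35 (so coincidence = 0.65), expected double-crossover frequency = 0.220 × 0.140 × 0.65 = 0.02002.
Expected number = 0.02002 × 502 = 10.05 ≈ 10.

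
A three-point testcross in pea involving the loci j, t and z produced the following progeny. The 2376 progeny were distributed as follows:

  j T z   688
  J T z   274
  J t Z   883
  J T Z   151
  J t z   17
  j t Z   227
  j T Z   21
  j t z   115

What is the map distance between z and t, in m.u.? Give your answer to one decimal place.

The two most frequent reciprocal classes, J t Z and j T z, are the parental types, so the F1 was J t Z / j T z.
The two rarest classes, J t z and j T Z, are the double crossovers. Comparing them with the parentals, only the z allele has switched, so z is the middle locus and the order is t – z – j.
Crossovers in the t–z interval produce the single-crossover classes J T Z and j t z (151 + 115 = 266) plus the double crossovers (38).
RF(t–z) = (266 + 38) / 2376 = 304/2376 = 0.1279 → 12.8 m.u.

12.8 m.u.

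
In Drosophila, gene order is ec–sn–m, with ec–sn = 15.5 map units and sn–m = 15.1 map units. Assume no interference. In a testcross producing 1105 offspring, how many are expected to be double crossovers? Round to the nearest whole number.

Map distances give recombination frequencies of 0.155 and 0.151 for the two intervals.
With no interference, expected double-crossover frequency = 0.155 × 0.151 = 0.02340.
Expected number = 0.02340 × 1105 = 25.86 ≈ 26.

26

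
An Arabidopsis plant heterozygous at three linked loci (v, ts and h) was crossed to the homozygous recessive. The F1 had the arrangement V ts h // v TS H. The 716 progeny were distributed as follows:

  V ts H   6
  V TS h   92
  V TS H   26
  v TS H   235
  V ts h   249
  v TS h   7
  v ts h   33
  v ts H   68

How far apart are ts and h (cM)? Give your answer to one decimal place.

The two rarest classes, V ts H and v TS h, are the double crossovers. Comparing them with the parentals, only the h allele has switched, so h is the middle locus and the order is v – h – ts.
Crossovers in the h–ts interval produce the single-crossover classes V TS h and v ts H (92 + 68 = 160) plus the double crossovers (13).
RF(h–ts) = (160 + 13) / 716 = 173/716 = 0.2416 → 24.2 cM.

24.2 cM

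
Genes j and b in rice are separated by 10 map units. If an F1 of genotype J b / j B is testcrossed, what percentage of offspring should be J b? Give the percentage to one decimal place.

45.0%

A map distance of 10 map units corresponds to a recombination frequency of 0.100.
The F1 is J b / j B, so J b is a parental gamete class with expected frequency (1 − r)/2 = 0.900/2 = 0.4500.
That is 0.4500 = 45.0% of the progeny.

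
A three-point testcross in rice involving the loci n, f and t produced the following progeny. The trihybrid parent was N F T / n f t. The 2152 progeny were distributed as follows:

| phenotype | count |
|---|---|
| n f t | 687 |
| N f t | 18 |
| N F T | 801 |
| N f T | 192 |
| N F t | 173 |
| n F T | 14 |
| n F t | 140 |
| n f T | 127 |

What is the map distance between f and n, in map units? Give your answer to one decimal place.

16.9 map units

The two rarest classes, n F T and N f t, are the double crossovers. Comparing them with the parentals, only the n allele has switched, so n is the middle locus and the order is t – n – f.
Crossovers in the n–f interval produce the single-crossover classes N f T and n F t (192 + 140 = 332) plus the double crossovers (32).
RF(n–f) = (332 + 32) / 2152 = 364/2152 = 0.1691 → 16.9 map units.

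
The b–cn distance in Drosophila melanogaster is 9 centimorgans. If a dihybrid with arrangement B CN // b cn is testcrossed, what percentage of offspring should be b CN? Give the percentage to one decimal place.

4.5%

A map distance of 9 centimorgans corresponds to a recombination frequency of 0.090.
The F1 is B CN / b cn, so b CN is a recombinant gamete class with expected frequency r/2 = 0.090/2 = 0.0450.
That is 0.0450 = 4.5% of the progeny.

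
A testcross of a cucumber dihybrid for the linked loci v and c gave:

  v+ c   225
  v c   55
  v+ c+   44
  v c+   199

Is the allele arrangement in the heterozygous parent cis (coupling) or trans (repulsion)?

The two most frequent classes are v+ c (225) and v c+ (199); these are the parental (non-recombinant) types.
So the F1 carried v+ c on one chromosome and v c+ on the other — the recessive alleles are on opposite chromosomes (trans / repulsion).

trans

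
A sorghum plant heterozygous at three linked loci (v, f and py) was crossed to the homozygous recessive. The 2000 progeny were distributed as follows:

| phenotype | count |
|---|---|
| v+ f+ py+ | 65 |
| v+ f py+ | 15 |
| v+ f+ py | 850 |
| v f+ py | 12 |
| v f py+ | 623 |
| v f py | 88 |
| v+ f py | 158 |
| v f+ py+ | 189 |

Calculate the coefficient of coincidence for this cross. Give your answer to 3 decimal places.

The two most frequent reciprocal classes, v f py+ and v+ f+ py, are the parental types, so the F1 was v f py+ / v+ f+ py.
The two rarest classes, v+ f py+ and v f+ py, are the double crossovers. Comparing them with the parentals, only the v allele has switched, so v is the middle locus and the order is py – v – f.
py–v: (153 + 27)/2000 = 0.0900; v–f: (347 + 27)/2000 = 0.1870.
Expected DCO frequency = 0.0900 × 0.1870 ≈ 0.01683; observed = 27/2000 ≈ 0.01350.
Coefficient of coincidence = 0.01350/0.01683 ≈ 0.802.

0.802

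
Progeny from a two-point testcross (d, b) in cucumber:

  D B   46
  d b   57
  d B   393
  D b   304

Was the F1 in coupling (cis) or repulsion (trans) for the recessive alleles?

The two most frequent classes are D b (304) and d B (393); these are the parental (non-recombinant) types.
So the F1 carried D b on one chromosome and d B on the other — the recessive alleles are on opposite chromosomes (trans / repulsion).

trans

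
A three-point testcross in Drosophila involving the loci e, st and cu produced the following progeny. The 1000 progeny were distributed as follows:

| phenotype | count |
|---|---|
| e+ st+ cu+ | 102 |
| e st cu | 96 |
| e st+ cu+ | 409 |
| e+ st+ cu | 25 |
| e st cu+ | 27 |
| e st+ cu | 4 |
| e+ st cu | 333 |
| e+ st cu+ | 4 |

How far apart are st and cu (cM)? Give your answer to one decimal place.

6.0 cM

The two most frequent reciprocal classes, e st+ cu+ and e+ st cu, are the parental types, so the F1 was e st+ cu+ / e+ st cu.
The two rarest classes, e st+ cu and e+ st cu+, are the double crossovers. Comparing them with the parentals, only the cu allele has switched, so cu is the middle locus and the order is e – cu – st.
Crossovers in the cu–st interval produce the single-crossover classes e st cu+ and e+ st+ cu (27 + 25 = 52) plus the double crossovers (8).
RF(cu–st) = (52 + 8) / 1000 = 60/1000 = 0.0600 → 6.0 cM.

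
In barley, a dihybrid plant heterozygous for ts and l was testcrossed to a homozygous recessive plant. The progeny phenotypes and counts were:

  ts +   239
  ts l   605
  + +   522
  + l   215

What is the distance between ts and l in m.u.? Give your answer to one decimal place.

The two most frequent classes, + + (522) and ts l (605), are the parental types, so the F1 was + + / ts l.
The recombinant classes are + l and ts +: 215 + 239 = 454.
Recombination frequency = 454/1581 = 0.2872 ≈ 28.7%, i.e. 28.7 m.u.

28.7 m.u.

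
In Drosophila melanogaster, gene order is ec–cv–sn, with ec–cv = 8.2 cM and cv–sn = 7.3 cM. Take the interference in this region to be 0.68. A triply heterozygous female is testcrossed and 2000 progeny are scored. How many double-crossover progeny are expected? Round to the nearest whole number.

Map distances give recombination frequencies of 0.082 and 0.073 for the two intervals.
With interference 0.68 (so coincidence = 0.32), expected double-crossover frequency = 0.082 × 0.073 × 0.32 = 0.00192.
Expected number = 0.00192 × 2000 = 3.83 ≈ 4.

4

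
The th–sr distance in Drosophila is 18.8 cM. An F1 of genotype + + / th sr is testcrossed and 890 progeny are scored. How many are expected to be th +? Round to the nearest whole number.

A map distance of 18.8 cM corresponds to a recombination frequency of 0.188.
The F1 is + + / th sr, so th + is a recombinant gamete class with expected frequency r/2 = 0.188/2 = 0.0940.
Expected number = 0.0940 × 890 = 83.66 ≈ 84.

84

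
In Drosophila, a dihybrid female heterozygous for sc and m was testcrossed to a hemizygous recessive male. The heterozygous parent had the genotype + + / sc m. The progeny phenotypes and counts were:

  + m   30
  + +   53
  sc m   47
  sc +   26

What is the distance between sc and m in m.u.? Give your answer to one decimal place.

The recombinant classes are + m and sc +: 30 + 26 = 56.
Recombination frequency = 56/156 = 0.3590 ≈ 35.9%, i.e. 35.9 m.u.

35.9 m.u.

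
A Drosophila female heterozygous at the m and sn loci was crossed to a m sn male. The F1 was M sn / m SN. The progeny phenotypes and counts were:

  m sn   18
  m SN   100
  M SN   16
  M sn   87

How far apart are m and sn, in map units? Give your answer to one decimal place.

15.4 map units

The recombinant classes are M SN and m sn: 16 + 18 = 34.
Recombination frequency = 34/221 = 0.1538 ≈ 15.4%, i.e. 15.4 map units.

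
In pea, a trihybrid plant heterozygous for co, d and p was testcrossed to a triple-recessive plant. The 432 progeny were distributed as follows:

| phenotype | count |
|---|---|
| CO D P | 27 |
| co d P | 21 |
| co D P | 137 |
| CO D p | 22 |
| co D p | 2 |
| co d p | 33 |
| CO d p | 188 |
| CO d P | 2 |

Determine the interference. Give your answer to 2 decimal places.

The two most frequent reciprocal classes, CO d p and co D P, are the parental types, so the F1 was CO d p / co D P.
The two rarest classes, CO d P and co D p, are the double crossovers. Comparing them with the parentals, only the p allele has switched, so p is the middle locus and the order is co – p – d.
co–p: (60 + 4)/432 = 0.1481; p–d: (43 + 4)/432 = 0.1088.
Expected DCO frequency = 0.1481 × 0.1088 ≈ 0.01611; observed = 4/432 ≈ 0.00926.
Coefficient of coincidence = 0.00926/0.01611 ≈ 0.57; interference = 1 − 0.57 = 0.43.

0.43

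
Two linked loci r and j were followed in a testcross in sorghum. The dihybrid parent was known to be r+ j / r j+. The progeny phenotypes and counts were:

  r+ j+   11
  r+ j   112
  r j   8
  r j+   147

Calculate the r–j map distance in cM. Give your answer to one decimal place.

The recombinant classes are r+ j+ and r j: 11 + 8 = 19.
Recombination frequency = 19/278 = 0.0683 ≈ 6.8%, i.e. 6.8 cM.

6.8 cM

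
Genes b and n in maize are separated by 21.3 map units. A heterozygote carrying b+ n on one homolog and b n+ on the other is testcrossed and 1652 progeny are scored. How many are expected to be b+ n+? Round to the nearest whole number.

176

A map distance of 21.3 map units corresponds to a recombination frequency of 0.213.
The F1 is b+ n / b n+, so b+ n+ is a recombinant gamete class with expected frequency r/2 = 0.213/2 = 0.1065.
Expected number = 0.1065 × 1652 = 175.94 ≈ 176.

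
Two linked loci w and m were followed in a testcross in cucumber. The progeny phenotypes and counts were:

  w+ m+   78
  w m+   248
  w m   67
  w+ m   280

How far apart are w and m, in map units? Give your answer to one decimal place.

21.5 map units

The two most frequent classes, w+ m (280) and w m+ (248), are the parental types, so the F1 was w+ m / w m+.
The recombinant classes are w+ m+ and w m: 78 + 67 = 145.
Recombination frequency = 145/673 = 0.2155 ≈ 21.5%, i.e. 21.5 map units.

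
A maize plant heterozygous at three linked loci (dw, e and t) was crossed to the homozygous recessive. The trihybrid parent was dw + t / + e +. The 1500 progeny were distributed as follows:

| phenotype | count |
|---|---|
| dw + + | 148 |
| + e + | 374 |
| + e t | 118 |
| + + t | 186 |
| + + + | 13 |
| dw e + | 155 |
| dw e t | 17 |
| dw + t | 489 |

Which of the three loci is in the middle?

e

The two rarest classes, dw e t and + + +, are the double crossovers. Comparing them with the parentals, only the e allele has switched, so e is the middle locus and the order is t – e – dw.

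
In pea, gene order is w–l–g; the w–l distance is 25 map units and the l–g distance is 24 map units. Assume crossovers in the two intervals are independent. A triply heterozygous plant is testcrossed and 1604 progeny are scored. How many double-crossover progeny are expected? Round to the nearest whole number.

Map distances give recombination frequencies of 0.250 and 0.240 for the two intervals.
With no interference, expected double-crossover frequency = 0.250 × 0.240 = 0.06000.
Expected number = 0.06000 × 1604 = 96.24 ≈ 96.

96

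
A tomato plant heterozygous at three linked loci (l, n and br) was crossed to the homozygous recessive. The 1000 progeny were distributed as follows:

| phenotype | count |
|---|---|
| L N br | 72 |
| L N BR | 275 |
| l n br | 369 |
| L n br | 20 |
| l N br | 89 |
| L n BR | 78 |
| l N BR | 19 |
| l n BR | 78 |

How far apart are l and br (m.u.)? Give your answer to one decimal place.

The two most frequent reciprocal classes, L N BR and l n br, are the parental types, so the F1 was L N BR / l n br.
The two rarest classes, l N BR and L n br, are the double crossovers. Comparing them with the parentals, only the l allele has switched, so l is the middle locus and the order is br – l – n.
Crossovers in the br–l interval produce the single-crossover classes L N br and l n BR (72 + 78 = 150) plus the double crossovers (39).
RF(br–l) = (150 + 39) / 1000 = 189/1000 = 0.1890 → 18.9 m.u.

18.9 m.u.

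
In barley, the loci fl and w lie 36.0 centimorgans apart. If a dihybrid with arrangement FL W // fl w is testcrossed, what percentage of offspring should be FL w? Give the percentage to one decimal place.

A map distance of 36.0 centimorgans corresponds to a recombination frequency of 0.360.
The F1 is FL W / fl w, so FL w is a recombinant gamete class with expected frequency r/2 = 0.360/2 = 0.1800.
That is 0.1800 = 18.0% of the progeny.

18.0%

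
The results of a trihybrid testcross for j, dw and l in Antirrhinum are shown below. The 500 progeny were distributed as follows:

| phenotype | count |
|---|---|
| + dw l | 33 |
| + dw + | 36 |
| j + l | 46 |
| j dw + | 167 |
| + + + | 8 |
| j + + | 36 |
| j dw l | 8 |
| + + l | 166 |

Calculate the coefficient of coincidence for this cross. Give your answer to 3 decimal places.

The two most frequent reciprocal classes, + + l and j dw +, are the parental types, so the F1 was + + l / j dw +.
The two rarest classes, + + + and j dw l, are the double crossovers. Comparing them with the parentals, only the l allele has switched, so l is the middle locus and the order is dw – l – j.
dw–l: (69 + 16)/500 = 0.1700; l–j: (82 + 16)/500 = 0.1960.
Expected DCO frequency = 0.1700 × 0.1960 ≈ 0.03332; observed = 16/500 ≈ 0.03200.
Coefficient of coincidence = 0.03200/0.03332 ≈ 0.960.

0.960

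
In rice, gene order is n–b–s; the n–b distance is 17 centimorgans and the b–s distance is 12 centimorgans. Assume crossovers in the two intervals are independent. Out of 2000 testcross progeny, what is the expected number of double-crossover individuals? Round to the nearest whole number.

41

Map distances give recombination frequencies of 0.170 and 0.120 for the two intervals.
With no interference, expected double-crossover frequency = 0.170 × 0.120 = 0.02040.
Expected number = 0.02040 × 2000 = 40.80 ≈ 41.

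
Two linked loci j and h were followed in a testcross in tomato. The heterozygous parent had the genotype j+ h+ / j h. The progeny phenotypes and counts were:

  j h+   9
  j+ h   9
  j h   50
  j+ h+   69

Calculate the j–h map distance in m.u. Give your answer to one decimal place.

The recombinant classes are j+ h and j h+: 9 + 9 = 18.
Recombination frequency = 18/137 = 0.1314 ≈ 13.1%, i.e. 13.1 m.u.

13.1 m.u.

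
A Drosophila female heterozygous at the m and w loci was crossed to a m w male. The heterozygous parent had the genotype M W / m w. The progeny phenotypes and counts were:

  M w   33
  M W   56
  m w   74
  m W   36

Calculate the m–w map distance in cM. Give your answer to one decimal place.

34.7 cM

The recombinant classes are M w and m W: 33 + 36 = 69.
Recombination frequency = 69/199 = 0.3467 ≈ 34.7%, i.e. 34.7 cM.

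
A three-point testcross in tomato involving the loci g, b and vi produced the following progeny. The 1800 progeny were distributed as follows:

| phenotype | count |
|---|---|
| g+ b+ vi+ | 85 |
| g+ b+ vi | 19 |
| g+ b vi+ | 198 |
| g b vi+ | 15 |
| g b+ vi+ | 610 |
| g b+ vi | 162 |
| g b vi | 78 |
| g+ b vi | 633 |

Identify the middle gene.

b

The two most frequent reciprocal classes, g b+ vi+ and g+ b vi, are the parental types, so the F1 was g b+ vi+ / g+ b vi.
The two rarest classes, g b vi+ and g+ b+ vi, are the double crossovers. Comparing them with the parentals, only the b allele has switched, so b is the middle locus and the order is g – b – vi.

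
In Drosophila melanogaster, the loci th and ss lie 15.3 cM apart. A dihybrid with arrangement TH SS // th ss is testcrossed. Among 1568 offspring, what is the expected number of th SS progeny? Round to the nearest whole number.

A map distance of 15.3 cM corresponds to a recombination frequency of 0.153.
The F1 is TH SS / th ss, so th SS is a recombinant gamete class with expected frequency r/2 = 0.153/2 = 0.0765.
Expected number = 0.0765 × 1568 = 119.95 ≈ 120.

120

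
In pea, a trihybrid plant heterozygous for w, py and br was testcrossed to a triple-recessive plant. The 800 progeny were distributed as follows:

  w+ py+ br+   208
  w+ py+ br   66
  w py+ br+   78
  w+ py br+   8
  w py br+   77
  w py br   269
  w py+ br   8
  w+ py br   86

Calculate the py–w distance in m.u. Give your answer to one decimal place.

22.5 m.u.

The two most frequent reciprocal classes, w+ py+ br+ and w py br, are the parental types, so the F1 was w+ py+ br+ / w py br.
The two rarest classes, w+ py br+ and w py+ br, are the double crossovers. Comparing them with the parentals, only the py allele has switched, so py is the middle locus and the order is br – py – w.
Crossovers in the py–w interval produce the single-crossover classes w py+ br+ and w+ py br (78 + 86 = 164) plus the double crossovers (16).
RF(py–w) = (164 + 16) / 800 = 180/800 = 0.2250 → 22.5 m.u.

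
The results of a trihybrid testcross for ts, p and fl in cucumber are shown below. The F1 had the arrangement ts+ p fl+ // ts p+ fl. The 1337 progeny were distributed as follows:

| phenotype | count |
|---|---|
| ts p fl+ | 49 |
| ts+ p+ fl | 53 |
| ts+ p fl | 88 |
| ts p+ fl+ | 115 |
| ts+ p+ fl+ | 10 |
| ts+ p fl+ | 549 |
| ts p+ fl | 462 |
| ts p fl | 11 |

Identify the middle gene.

The two rarest classes, ts+ p+ fl+ and ts p fl, are the double crossovers. Comparing them with the parentals, only the p allele has switched, so p is the middle locus and the order is ts – p – fl.

p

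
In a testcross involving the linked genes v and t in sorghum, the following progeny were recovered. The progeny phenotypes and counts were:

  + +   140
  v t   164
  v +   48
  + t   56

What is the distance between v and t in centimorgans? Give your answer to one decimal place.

The two most frequent classes, + + (140) and v t (164), are the parental types, so the F1 was + + / v t.
The recombinant classes are + t and v +: 56 + 48 = 104.
Recombination frequency = 104/408 = 0.2549 ≈ 25.5%, i.e. 25.5 centimorgans.

25.5 centimorgans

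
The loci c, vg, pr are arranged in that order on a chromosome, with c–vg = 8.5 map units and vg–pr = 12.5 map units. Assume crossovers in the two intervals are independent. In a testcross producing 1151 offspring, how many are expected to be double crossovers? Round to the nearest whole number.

Map distances give recombination frequencies of 0.085 and 0.125 for the two intervals.
With no interference, expected double-crossover frequency = 0.085 × 0.125 = 0.01063.
Expected number = 0.01063 × 1151 = 12.23 ≈ 12.

12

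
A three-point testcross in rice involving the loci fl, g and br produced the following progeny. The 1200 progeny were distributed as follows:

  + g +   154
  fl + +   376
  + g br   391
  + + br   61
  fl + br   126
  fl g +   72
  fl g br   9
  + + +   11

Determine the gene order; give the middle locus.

fl

The two most frequent reciprocal classes, + g br and fl + +, are the parental types, so the F1 was + g br / fl + +.
The two rarest classes, fl g br and + + +, are the double crossovers. Comparing them with the parentals, only the fl allele has switched, so fl is the middle locus and the order is g – fl – br.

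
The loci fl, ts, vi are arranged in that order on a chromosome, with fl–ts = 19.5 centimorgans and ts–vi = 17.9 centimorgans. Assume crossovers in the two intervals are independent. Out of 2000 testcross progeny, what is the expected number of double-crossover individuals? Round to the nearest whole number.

Map distances give recombination frequencies of 0.195 and 0.179 for the two intervals.
With no interference, expected double-crossover frequency = 0.195 × 0.179 = 0.03490.
Expected number = 0.03490 × 2000 = 69.81 ≈ 70.

70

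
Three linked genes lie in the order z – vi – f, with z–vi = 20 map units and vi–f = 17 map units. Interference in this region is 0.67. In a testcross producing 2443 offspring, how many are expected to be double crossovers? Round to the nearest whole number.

Map distances give recombination frequencies of 0.200 and 0.170 for the two intervals.
With interference 0.67 (so coincidence = 0.33), expected double-crossover frequency = 0.200 × 0.170 × 0.33 = 0.01122.
Expected number = 0.01122 × 2443 = 27.41 ≈ 27.

27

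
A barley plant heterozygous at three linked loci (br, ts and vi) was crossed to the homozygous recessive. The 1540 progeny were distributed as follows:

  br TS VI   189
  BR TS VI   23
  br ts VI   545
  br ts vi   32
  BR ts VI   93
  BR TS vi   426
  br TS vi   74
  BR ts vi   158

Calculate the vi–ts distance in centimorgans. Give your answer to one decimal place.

26.1 centimorgans

The two most frequent reciprocal classes, br ts VI and BR TS vi, are the parental types, so the F1 was br ts VI / BR TS vi.
The two rarest classes, br ts vi and BR TS VI, are the double crossovers. Comparing them with the parentals, only the vi allele has switched, so vi is the middle locus and the order is ts – vi – br.
Crossovers in the ts–vi interval produce the single-crossover classes br TS VI and BR ts vi (189 + 158 = 347) plus the double crossovers (55).
RF(ts–vi) = (347 + 55) / 1540 = 402/1540 = 0.2610 → 26.1 centimorgans.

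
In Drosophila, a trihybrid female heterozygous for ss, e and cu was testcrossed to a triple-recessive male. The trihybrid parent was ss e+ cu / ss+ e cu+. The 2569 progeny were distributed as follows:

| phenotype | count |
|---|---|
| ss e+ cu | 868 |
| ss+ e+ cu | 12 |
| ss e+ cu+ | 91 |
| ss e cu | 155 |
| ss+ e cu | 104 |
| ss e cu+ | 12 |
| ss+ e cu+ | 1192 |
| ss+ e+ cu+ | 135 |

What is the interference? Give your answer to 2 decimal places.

0.10

The two rarest classes, ss+ e+ cu and ss e cu+, are the double crossovers. Comparing them with the parentals, only the ss allele has switched, so ss is the middle locus and the order is e – ss – cu.
e–ss: (290 + 24)/2569 = 0.1222; ss–cu: (195 + 24)/2569 = 0.0852.
Expected DCO frequency = 0.1222 × 0.0852 ≈ 0.01041; observed = 24/2569 ≈ 0.00934.
Coefficient of coincidence = 0.00934/0.01041 ≈ 0.90; interference = 1 − 0.90 = 0.10.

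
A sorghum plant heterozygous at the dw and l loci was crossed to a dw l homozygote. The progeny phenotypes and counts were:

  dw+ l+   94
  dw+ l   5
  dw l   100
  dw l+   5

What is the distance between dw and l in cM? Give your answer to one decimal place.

4.9 cM

The two most frequent classes, dw+ l+ (94) and dw l (100), are the parental types, so the F1 was dw+ l+ / dw l.
The recombinant classes are dw+ l and dw l+: 5 + 5 = 10.
Recombination frequency = 10/204 = 0.0490 ≈ 4.9%, i.e. 4.9 cM.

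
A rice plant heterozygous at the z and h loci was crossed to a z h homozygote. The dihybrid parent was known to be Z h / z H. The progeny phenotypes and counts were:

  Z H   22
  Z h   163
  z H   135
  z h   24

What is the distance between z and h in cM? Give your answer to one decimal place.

The recombinant classes are Z H and z h: 22 + 24 = 46.
Recombination frequency = 46/344 = 0.1337 ≈ 13.4%, i.e. 13.4 cM.

13.4 cM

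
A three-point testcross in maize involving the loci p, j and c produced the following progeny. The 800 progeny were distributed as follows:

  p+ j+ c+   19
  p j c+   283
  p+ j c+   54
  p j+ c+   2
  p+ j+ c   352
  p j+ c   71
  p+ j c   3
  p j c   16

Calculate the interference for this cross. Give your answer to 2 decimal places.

0.23

The two most frequent reciprocal classes, p+ j+ c and p j c+, are the parental types, so the F1 was p+ j+ c / p j c+.
The two rarest classes, p+ j c and p j+ c+, are the double crossovers. Comparing them with the parentals, only the j allele has switched, so j is the middle locus and the order is p – j – c.
p–j: (125 + 5)/800 = 0.1625; j–c: (35 + 5)/800 = 0.0500.
Expected DCO frequency = 0.1625 × 0.0500 ≈ 0.00813; observed = 5/800 ≈ 0.00625.
Coefficient of coincidence = 0.00625/0.00813 ≈ 0.77; interference = 1 − 0.77 = 0.23.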